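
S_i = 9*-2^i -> [9, -18, 36, -72, 144]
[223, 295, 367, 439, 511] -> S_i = 223 + 72*i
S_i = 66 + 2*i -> [66, 68, 70, 72, 74]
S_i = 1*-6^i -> [1, -6, 36, -216, 1296]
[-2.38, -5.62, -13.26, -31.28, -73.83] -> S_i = -2.38*2.36^i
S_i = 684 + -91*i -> [684, 593, 502, 411, 320]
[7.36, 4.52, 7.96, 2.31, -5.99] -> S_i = Random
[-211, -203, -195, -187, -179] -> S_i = -211 + 8*i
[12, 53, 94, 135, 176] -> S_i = 12 + 41*i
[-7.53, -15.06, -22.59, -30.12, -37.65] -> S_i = -7.53 + -7.53*i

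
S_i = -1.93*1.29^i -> [-1.93, -2.49, -3.21, -4.14, -5.34]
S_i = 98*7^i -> [98, 686, 4802, 33614, 235298]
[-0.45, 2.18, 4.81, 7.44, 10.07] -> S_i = -0.45 + 2.63*i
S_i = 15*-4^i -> [15, -60, 240, -960, 3840]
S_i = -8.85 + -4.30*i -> [-8.85, -13.15, -17.45, -21.75, -26.05]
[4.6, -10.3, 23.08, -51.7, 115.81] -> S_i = 4.60*(-2.24)^i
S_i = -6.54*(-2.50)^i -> [-6.54, 16.35, -40.88, 102.19, -255.47]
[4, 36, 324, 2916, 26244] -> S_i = 4*9^i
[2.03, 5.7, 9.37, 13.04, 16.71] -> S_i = 2.03 + 3.67*i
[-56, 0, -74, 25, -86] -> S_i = Random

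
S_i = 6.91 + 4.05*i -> [6.91, 10.96, 15.01, 19.06, 23.11]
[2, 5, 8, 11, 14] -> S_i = 2 + 3*i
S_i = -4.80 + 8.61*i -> [-4.8, 3.81, 12.42, 21.03, 29.64]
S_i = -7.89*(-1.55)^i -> [-7.89, 12.23, -18.96, 29.38, -45.54]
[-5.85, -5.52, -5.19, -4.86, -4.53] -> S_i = -5.85 + 0.33*i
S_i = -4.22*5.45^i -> [-4.22, -23.0, -125.34, -683.13, -3723.05]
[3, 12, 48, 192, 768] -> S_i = 3*4^i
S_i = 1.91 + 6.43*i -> [1.91, 8.34, 14.77, 21.2, 27.63]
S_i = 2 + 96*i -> [2, 98, 194, 290, 386]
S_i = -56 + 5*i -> [-56, -51, -46, -41, -36]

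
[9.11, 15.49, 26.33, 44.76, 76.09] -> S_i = 9.11*1.70^i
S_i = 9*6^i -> [9, 54, 324, 1944, 11664]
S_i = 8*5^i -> [8, 40, 200, 1000, 5000]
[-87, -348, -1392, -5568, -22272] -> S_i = -87*4^i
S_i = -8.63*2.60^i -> [-8.63, -22.44, -58.34, -151.68, -394.37]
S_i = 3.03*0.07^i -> [3.03, 0.21, 0.01, 0.0, 0.0]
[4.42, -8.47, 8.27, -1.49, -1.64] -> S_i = Random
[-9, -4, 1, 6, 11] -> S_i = -9 + 5*i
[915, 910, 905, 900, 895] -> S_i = 915 + -5*i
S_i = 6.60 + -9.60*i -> [6.6, -3.0, -12.6, -22.2, -31.8]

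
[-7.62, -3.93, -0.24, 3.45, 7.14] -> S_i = -7.62 + 3.69*i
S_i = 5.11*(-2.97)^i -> [5.11, -15.18, 45.07, -133.87, 397.6]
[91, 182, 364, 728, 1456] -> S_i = 91*2^i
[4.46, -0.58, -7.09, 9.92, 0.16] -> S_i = Random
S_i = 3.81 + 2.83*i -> [3.81, 6.64, 9.47, 12.3, 15.13]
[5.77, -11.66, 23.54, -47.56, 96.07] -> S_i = 5.77*(-2.02)^i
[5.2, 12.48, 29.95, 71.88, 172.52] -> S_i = 5.20*2.40^i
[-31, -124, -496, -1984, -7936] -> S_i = -31*4^i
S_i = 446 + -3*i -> [446, 443, 440, 437, 434]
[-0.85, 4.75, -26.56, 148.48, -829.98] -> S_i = -0.85*(-5.59)^i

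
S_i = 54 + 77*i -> [54, 131, 208, 285, 362]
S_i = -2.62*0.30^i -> [-2.62, -0.79, -0.24, -0.07, -0.02]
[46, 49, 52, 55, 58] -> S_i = 46 + 3*i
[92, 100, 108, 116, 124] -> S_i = 92 + 8*i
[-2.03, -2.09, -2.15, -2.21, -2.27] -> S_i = -2.03 + -0.06*i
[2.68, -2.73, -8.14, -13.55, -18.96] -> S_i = 2.68 + -5.41*i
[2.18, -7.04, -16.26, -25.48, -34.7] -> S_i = 2.18 + -9.22*i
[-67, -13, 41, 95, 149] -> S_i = -67 + 54*i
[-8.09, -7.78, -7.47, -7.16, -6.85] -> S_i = -8.09 + 0.31*i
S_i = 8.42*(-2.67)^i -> [8.42, -22.48, 60.03, -160.27, 427.91]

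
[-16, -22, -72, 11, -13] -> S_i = Random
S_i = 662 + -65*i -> [662, 597, 532, 467, 402]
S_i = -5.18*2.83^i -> [-5.18, -14.66, -41.49, -117.41, -332.26]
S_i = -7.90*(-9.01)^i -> [-7.9, 71.18, -641.32, 5778.32, -52062.65]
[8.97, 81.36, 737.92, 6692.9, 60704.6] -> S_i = 8.97*9.07^i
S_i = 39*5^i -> [39, 195, 975, 4875, 24375]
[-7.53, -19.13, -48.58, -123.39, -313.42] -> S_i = -7.53*2.54^i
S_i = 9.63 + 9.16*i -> [9.63, 18.79, 27.95, 37.11, 46.27]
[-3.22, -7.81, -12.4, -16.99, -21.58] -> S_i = -3.22 + -4.59*i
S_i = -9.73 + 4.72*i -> [-9.73, -5.01, -0.29, 4.43, 9.15]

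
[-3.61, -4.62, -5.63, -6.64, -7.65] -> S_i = -3.61 + -1.01*i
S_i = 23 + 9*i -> [23, 32, 41, 50, 59]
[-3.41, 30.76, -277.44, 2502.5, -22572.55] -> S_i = -3.41*(-9.02)^i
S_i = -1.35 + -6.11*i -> [-1.35, -7.46, -13.57, -19.68, -25.79]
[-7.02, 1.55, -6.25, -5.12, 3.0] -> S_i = Random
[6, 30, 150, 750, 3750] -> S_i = 6*5^i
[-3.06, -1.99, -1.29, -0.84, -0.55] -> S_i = -3.06*0.65^i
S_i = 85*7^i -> [85, 595, 4165, 29155, 204085]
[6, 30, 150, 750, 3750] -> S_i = 6*5^i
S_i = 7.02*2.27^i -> [7.02, 15.94, 36.17, 82.11, 186.4]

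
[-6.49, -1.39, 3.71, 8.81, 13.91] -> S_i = -6.49 + 5.10*i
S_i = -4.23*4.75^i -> [-4.23, -20.09, -95.44, -453.34, -2153.35]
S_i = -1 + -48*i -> [-1, -49, -97, -145, -193]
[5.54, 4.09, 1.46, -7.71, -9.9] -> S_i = Random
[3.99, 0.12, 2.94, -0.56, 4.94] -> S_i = Random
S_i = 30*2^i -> [30, 60, 120, 240, 480]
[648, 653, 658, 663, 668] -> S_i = 648 + 5*i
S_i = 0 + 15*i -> [0, 15, 30, 45, 60]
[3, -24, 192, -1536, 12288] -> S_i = 3*-8^i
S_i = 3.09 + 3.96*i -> [3.09, 7.05, 11.01, 14.97, 18.93]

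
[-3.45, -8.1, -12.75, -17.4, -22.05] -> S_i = -3.45 + -4.65*i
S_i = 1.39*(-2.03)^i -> [1.39, -2.82, 5.73, -11.63, 23.6]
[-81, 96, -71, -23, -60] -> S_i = Random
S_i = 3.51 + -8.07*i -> [3.51, -4.56, -12.63, -20.7, -28.77]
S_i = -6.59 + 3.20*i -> [-6.59, -3.39, -0.19, 3.01, 6.21]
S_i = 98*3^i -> [98, 294, 882, 2646, 7938]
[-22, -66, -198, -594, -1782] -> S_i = -22*3^i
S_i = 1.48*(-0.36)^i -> [1.48, -0.53, 0.19, -0.07, 0.02]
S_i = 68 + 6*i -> [68, 74, 80, 86, 92]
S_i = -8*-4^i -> [-8, 32, -128, 512, -2048]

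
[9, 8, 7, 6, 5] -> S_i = 9 + -1*i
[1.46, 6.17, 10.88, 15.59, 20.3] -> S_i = 1.46 + 4.71*i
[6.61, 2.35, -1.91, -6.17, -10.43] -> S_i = 6.61 + -4.26*i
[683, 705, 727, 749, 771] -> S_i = 683 + 22*i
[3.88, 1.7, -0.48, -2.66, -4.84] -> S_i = 3.88 + -2.18*i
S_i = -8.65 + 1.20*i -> [-8.65, -7.45, -6.25, -5.05, -3.85]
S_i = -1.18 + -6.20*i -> [-1.18, -7.38, -13.58, -19.78, -25.98]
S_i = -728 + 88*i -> [-728, -640, -552, -464, -376]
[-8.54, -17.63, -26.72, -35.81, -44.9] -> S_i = -8.54 + -9.09*i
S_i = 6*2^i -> [6, 12, 24, 48, 96]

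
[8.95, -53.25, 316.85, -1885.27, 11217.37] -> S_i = 8.95*(-5.95)^i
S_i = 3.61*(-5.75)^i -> [3.61, -20.76, 119.36, -686.29, 3946.2]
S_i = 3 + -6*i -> [3, -3, -9, -15, -21]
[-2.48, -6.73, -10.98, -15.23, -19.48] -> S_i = -2.48 + -4.25*i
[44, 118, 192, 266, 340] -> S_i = 44 + 74*i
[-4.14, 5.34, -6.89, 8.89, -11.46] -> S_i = -4.14*(-1.29)^i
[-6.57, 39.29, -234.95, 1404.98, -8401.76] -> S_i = -6.57*(-5.98)^i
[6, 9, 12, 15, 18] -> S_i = 6 + 3*i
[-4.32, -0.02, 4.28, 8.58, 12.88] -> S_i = -4.32 + 4.30*i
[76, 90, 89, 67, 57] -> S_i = Random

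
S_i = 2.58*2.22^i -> [2.58, 5.73, 12.72, 28.23, 62.67]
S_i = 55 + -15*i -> [55, 40, 25, 10, -5]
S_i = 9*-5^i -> [9, -45, 225, -1125, 5625]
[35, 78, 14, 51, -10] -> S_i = Random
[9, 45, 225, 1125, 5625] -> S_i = 9*5^i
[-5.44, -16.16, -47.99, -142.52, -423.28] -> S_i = -5.44*2.97^i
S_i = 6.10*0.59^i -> [6.1, 3.6, 2.12, 1.25, 0.74]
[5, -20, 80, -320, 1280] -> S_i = 5*-4^i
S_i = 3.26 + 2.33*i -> [3.26, 5.59, 7.92, 10.25, 12.58]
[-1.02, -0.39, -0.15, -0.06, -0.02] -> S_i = -1.02*0.38^i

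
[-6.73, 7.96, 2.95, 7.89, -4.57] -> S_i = Random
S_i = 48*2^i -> [48, 96, 192, 384, 768]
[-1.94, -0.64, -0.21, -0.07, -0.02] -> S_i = -1.94*0.33^i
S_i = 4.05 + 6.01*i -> [4.05, 10.06, 16.07, 22.08, 28.09]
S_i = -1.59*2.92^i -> [-1.59, -4.64, -13.56, -39.59, -115.59]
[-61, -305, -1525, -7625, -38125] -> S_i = -61*5^i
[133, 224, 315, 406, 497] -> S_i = 133 + 91*i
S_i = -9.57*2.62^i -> [-9.57, -25.07, -65.69, -172.11, -450.94]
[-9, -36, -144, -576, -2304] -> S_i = -9*4^i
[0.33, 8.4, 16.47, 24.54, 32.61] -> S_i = 0.33 + 8.07*i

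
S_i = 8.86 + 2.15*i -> [8.86, 11.01, 13.16, 15.31, 17.46]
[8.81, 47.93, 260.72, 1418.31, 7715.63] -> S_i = 8.81*5.44^i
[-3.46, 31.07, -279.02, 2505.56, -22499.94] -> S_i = -3.46*(-8.98)^i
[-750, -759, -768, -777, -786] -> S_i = -750 + -9*i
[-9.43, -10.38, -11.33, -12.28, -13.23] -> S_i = -9.43 + -0.95*i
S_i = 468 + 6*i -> [468, 474, 480, 486, 492]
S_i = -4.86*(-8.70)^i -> [-4.86, 42.28, -367.85, 3200.32, -27842.82]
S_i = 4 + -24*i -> [4, -20, -44, -68, -92]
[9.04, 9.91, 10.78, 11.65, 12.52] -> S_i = 9.04 + 0.87*i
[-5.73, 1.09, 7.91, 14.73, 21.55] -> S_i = -5.73 + 6.82*i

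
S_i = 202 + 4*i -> [202, 206, 210, 214, 218]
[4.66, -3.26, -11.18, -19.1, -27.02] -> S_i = 4.66 + -7.92*i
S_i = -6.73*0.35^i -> [-6.73, -2.36, -0.82, -0.29, -0.1]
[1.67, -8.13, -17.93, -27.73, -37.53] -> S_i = 1.67 + -9.80*i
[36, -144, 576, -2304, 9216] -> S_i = 36*-4^i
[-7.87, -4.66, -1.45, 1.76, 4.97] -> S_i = -7.87 + 3.21*i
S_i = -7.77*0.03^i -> [-7.77, -0.23, -0.01, -0.0, -0.0]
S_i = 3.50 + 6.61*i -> [3.5, 10.11, 16.72, 23.33, 29.94]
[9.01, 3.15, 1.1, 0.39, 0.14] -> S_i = 9.01*0.35^i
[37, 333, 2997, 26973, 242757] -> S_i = 37*9^i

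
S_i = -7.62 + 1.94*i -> [-7.62, -5.68, -3.74, -1.8, 0.14]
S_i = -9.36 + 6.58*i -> [-9.36, -2.78, 3.8, 10.38, 16.96]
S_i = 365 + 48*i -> [365, 413, 461, 509, 557]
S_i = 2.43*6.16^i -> [2.43, 14.97, 92.21, 568.0, 3498.88]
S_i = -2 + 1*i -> [-2, -1, 0, 1, 2]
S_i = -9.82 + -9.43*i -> [-9.82, -19.25, -28.68, -38.11, -47.54]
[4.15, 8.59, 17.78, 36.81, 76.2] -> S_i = 4.15*2.07^i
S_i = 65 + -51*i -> [65, 14, -37, -88, -139]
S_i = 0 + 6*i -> [0, 6, 12, 18, 24]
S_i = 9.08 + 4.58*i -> [9.08, 13.66, 18.24, 22.82, 27.4]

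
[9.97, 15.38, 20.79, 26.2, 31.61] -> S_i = 9.97 + 5.41*i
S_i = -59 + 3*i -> [-59, -56, -53, -50, -47]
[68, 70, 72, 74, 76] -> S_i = 68 + 2*i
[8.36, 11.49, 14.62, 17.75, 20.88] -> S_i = 8.36 + 3.13*i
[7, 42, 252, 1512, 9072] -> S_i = 7*6^i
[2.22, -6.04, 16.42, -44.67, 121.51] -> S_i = 2.22*(-2.72)^i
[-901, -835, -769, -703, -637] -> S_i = -901 + 66*i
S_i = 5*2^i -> [5, 10, 20, 40, 80]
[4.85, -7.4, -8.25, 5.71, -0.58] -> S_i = Random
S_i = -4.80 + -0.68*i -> [-4.8, -5.48, -6.16, -6.84, -7.52]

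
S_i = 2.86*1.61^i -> [2.86, 4.6, 7.41, 11.94, 19.22]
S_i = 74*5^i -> [74, 370, 1850, 9250, 46250]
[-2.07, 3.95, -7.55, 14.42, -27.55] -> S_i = -2.07*(-1.91)^i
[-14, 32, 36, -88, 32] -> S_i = Random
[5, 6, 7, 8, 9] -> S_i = 5 + 1*i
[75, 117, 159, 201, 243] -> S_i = 75 + 42*i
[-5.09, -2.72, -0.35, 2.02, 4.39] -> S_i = -5.09 + 2.37*i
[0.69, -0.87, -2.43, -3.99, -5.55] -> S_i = 0.69 + -1.56*i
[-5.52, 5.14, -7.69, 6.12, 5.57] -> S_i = Random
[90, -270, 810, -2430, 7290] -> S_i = 90*-3^i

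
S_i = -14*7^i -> [-14, -98, -686, -4802, -33614]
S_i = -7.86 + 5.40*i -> [-7.86, -2.46, 2.94, 8.34, 13.74]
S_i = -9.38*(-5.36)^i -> [-9.38, 50.28, -269.48, 1444.43, -7742.16]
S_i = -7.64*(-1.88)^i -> [-7.64, 14.36, -27.0, 50.77, -95.44]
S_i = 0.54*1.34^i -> [0.54, 0.72, 0.97, 1.3, 1.74]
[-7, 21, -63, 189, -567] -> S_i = -7*-3^i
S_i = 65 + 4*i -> [65, 69, 73, 77, 81]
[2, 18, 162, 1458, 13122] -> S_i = 2*9^i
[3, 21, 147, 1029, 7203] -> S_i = 3*7^i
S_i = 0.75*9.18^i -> [0.75, 6.88, 63.2, 580.22, 5326.38]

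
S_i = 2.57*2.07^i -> [2.57, 5.32, 11.01, 22.8, 47.19]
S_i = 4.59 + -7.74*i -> [4.59, -3.15, -10.89, -18.63, -26.37]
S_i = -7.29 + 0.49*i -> [-7.29, -6.8, -6.31, -5.82, -5.33]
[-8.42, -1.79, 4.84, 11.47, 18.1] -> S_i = -8.42 + 6.63*i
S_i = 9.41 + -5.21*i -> [9.41, 4.2, -1.01, -6.22, -11.43]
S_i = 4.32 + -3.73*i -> [4.32, 0.59, -3.14, -6.87, -10.6]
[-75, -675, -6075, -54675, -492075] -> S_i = -75*9^i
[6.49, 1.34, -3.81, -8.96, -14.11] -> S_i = 6.49 + -5.15*i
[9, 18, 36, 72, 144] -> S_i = 9*2^i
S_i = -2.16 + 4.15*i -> [-2.16, 1.99, 6.14, 10.29, 14.44]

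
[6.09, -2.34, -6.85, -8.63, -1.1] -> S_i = Random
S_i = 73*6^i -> [73, 438, 2628, 15768, 94608]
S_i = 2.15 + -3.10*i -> [2.15, -0.95, -4.05, -7.15, -10.25]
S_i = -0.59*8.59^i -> [-0.59, -5.07, -43.53, -373.97, -3212.36]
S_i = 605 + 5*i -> [605, 610, 615, 620, 625]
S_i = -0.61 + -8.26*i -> [-0.61, -8.87, -17.13, -25.39, -33.65]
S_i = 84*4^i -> [84, 336, 1344, 5376, 21504]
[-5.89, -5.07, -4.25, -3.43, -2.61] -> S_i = -5.89 + 0.82*i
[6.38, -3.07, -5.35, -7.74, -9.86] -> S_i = Random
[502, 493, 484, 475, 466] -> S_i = 502 + -9*i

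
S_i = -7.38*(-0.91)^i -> [-7.38, 6.72, -6.11, 5.56, -5.06]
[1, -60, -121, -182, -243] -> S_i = 1 + -61*i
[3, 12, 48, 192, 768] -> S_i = 3*4^i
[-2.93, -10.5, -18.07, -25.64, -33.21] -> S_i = -2.93 + -7.57*i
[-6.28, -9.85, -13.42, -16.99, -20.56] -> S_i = -6.28 + -3.57*i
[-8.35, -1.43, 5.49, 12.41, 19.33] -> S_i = -8.35 + 6.92*i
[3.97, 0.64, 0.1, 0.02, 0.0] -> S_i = 3.97*0.16^i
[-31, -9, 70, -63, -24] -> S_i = Random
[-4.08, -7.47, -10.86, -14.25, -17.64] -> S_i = -4.08 + -3.39*i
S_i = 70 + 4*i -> [70, 74, 78, 82, 86]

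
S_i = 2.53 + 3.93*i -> [2.53, 6.46, 10.39, 14.32, 18.25]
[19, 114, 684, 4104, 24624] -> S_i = 19*6^i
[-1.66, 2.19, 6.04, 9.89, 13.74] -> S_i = -1.66 + 3.85*i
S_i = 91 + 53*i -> [91, 144, 197, 250, 303]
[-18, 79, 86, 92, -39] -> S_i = Random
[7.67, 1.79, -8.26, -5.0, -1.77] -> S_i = Random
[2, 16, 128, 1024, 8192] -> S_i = 2*8^i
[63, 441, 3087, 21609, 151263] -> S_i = 63*7^i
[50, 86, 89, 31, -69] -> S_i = Random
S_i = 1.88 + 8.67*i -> [1.88, 10.55, 19.22, 27.89, 36.56]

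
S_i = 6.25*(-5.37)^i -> [6.25, -33.56, 180.23, -967.84, 5197.29]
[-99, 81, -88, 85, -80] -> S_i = Random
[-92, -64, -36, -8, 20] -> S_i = -92 + 28*i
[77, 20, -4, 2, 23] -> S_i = Random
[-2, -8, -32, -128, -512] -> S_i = -2*4^i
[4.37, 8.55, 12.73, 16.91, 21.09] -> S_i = 4.37 + 4.18*i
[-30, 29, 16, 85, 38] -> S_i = Random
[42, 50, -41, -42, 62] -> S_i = Random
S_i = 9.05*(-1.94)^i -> [9.05, -17.56, 34.06, -66.08, 128.19]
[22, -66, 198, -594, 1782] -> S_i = 22*-3^i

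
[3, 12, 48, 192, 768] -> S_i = 3*4^i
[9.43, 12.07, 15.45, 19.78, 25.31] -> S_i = 9.43*1.28^i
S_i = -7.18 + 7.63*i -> [-7.18, 0.45, 8.08, 15.71, 23.34]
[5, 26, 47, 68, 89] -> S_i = 5 + 21*i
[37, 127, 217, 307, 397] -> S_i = 37 + 90*i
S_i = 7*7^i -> [7, 49, 343, 2401, 16807]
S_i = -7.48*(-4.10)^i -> [-7.48, 30.67, -125.74, 515.53, -2113.67]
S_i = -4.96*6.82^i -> [-4.96, -33.83, -230.7, -1573.38, -10730.48]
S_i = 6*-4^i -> [6, -24, 96, -384, 1536]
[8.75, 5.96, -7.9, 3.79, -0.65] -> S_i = Random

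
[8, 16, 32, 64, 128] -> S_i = 8*2^i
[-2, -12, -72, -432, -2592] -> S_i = -2*6^i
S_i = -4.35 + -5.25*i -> [-4.35, -9.6, -14.85, -20.1, -25.35]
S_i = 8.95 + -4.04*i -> [8.95, 4.91, 0.87, -3.17, -7.21]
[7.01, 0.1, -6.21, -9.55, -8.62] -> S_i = Random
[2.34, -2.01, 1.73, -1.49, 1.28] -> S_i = 2.34*(-0.86)^i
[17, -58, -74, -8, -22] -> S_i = Random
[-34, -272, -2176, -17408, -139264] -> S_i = -34*8^i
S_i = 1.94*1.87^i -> [1.94, 3.63, 6.78, 12.69, 23.72]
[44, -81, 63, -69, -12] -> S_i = Random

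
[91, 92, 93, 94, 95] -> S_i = 91 + 1*i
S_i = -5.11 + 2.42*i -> [-5.11, -2.69, -0.27, 2.15, 4.57]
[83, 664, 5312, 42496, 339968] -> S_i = 83*8^i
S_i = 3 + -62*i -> [3, -59, -121, -183, -245]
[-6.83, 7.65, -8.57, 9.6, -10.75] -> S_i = -6.83*(-1.12)^i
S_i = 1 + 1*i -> [1, 2, 3, 4, 5]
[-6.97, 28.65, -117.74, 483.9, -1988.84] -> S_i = -6.97*(-4.11)^i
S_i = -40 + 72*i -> [-40, 32, 104, 176, 248]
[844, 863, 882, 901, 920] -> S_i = 844 + 19*i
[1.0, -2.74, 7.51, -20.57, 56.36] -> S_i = 1.00*(-2.74)^i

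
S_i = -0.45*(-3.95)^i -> [-0.45, 1.78, -7.02, 27.73, -109.55]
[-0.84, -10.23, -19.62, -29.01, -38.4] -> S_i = -0.84 + -9.39*i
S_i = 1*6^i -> [1, 6, 36, 216, 1296]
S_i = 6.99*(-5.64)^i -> [6.99, -39.42, 222.35, -1254.05, 7072.84]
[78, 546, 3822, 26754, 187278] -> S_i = 78*7^i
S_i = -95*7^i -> [-95, -665, -4655, -32585, -228095]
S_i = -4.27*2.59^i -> [-4.27, -11.06, -28.64, -74.19, -192.14]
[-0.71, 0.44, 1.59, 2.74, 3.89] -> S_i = -0.71 + 1.15*i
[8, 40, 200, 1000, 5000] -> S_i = 8*5^i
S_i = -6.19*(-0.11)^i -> [-6.19, 0.68, -0.07, 0.01, -0.0]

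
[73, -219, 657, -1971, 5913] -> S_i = 73*-3^i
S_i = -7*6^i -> [-7, -42, -252, -1512, -9072]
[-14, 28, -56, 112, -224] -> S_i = -14*-2^i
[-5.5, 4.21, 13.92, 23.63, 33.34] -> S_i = -5.50 + 9.71*i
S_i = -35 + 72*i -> [-35, 37, 109, 181, 253]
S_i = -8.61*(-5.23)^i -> [-8.61, 45.03, -235.51, 1231.71, -6441.84]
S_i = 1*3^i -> [1, 3, 9, 27, 81]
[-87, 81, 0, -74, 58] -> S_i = Random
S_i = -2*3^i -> [-2, -6, -18, -54, -162]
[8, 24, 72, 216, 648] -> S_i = 8*3^i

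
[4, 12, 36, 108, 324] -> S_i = 4*3^i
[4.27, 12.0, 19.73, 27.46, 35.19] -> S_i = 4.27 + 7.73*i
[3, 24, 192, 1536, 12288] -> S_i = 3*8^i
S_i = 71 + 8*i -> [71, 79, 87, 95, 103]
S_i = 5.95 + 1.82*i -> [5.95, 7.77, 9.59, 11.41, 13.23]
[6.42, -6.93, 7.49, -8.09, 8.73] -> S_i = 6.42*(-1.08)^i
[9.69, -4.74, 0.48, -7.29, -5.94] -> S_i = Random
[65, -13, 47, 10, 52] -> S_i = Random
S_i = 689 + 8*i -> [689, 697, 705, 713, 721]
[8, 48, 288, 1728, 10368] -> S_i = 8*6^i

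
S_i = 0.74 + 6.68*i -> [0.74, 7.42, 14.1, 20.78, 27.46]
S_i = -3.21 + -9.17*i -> [-3.21, -12.38, -21.55, -30.72, -39.89]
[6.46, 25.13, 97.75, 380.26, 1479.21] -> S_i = 6.46*3.89^i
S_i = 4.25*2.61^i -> [4.25, 11.09, 28.95, 75.56, 197.22]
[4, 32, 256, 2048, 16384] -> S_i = 4*8^i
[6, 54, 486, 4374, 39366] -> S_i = 6*9^i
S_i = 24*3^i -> [24, 72, 216, 648, 1944]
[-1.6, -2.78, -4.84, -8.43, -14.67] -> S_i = -1.60*1.74^i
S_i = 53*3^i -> [53, 159, 477, 1431, 4293]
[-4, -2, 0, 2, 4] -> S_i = -4 + 2*i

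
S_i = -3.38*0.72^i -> [-3.38, -2.43, -1.75, -1.26, -0.91]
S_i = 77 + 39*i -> [77, 116, 155, 194, 233]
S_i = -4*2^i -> [-4, -8, -16, -32, -64]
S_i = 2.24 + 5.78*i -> [2.24, 8.02, 13.8, 19.58, 25.36]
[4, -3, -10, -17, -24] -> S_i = 4 + -7*i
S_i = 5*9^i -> [5, 45, 405, 3645, 32805]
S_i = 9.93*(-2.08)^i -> [9.93, -20.65, 42.96, -89.36, 185.87]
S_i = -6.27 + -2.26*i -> [-6.27, -8.53, -10.79, -13.05, -15.31]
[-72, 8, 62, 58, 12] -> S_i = Random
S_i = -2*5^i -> [-2, -10, -50, -250, -1250]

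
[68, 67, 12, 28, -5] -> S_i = Random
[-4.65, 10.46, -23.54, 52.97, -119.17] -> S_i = -4.65*(-2.25)^i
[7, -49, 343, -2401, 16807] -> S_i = 7*-7^i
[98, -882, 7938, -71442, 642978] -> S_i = 98*-9^i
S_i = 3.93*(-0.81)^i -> [3.93, -3.18, 2.58, -2.09, 1.69]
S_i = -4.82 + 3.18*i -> [-4.82, -1.64, 1.54, 4.72, 7.9]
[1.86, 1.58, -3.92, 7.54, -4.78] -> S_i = Random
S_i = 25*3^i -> [25, 75, 225, 675, 2025]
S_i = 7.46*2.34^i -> [7.46, 17.46, 40.85, 95.58, 223.67]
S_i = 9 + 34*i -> [9, 43, 77, 111, 145]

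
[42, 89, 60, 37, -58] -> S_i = Random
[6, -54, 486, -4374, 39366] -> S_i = 6*-9^i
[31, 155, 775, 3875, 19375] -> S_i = 31*5^i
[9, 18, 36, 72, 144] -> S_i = 9*2^i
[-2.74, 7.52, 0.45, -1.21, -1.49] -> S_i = Random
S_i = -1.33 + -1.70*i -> [-1.33, -3.03, -4.73, -6.43, -8.13]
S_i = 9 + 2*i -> [9, 11, 13, 15, 17]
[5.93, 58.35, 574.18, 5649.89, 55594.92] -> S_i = 5.93*9.84^i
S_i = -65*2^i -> [-65, -130, -260, -520, -1040]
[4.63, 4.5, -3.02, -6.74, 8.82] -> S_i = Random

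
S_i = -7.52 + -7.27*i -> [-7.52, -14.79, -22.06, -29.33, -36.6]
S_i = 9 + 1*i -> [9, 10, 11, 12, 13]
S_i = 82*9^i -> [82, 738, 6642, 59778, 538002]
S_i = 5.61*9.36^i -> [5.61, 52.51, 491.49, 4600.35, 43059.23]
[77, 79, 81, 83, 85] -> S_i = 77 + 2*i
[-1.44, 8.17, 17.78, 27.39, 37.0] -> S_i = -1.44 + 9.61*i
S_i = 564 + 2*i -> [564, 566, 568, 570, 572]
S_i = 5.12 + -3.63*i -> [5.12, 1.49, -2.14, -5.77, -9.4]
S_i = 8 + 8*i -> [8, 16, 24, 32, 40]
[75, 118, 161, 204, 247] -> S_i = 75 + 43*i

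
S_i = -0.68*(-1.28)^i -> [-0.68, 0.87, -1.11, 1.43, -1.83]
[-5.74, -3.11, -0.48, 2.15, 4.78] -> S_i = -5.74 + 2.63*i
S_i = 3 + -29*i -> [3, -26, -55, -84, -113]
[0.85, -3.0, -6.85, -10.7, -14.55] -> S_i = 0.85 + -3.85*i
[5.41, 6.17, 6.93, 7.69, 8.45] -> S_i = 5.41 + 0.76*i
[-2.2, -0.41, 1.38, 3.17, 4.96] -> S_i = -2.20 + 1.79*i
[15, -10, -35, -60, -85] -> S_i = 15 + -25*i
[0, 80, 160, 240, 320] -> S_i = 0 + 80*i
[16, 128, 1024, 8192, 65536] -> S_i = 16*8^i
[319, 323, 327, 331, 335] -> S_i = 319 + 4*i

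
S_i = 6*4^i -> [6, 24, 96, 384, 1536]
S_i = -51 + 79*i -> [-51, 28, 107, 186, 265]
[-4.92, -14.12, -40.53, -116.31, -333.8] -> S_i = -4.92*2.87^i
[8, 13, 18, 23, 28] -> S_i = 8 + 5*i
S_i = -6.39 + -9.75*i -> [-6.39, -16.14, -25.89, -35.64, -45.39]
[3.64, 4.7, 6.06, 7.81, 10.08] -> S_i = 3.64*1.29^i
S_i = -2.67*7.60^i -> [-2.67, -20.29, -154.22, -1172.07, -8907.7]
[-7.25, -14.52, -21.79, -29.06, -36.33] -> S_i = -7.25 + -7.27*i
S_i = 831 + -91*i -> [831, 740, 649, 558, 467]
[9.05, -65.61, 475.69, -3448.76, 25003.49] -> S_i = 9.05*(-7.25)^i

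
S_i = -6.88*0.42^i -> [-6.88, -2.89, -1.21, -0.51, -0.21]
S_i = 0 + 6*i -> [0, 6, 12, 18, 24]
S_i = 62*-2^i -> [62, -124, 248, -496, 992]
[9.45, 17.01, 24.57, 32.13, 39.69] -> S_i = 9.45 + 7.56*i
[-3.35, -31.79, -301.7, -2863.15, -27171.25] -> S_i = -3.35*9.49^i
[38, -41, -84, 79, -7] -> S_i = Random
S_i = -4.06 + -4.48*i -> [-4.06, -8.54, -13.02, -17.5, -21.98]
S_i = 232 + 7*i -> [232, 239, 246, 253, 260]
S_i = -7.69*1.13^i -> [-7.69, -8.69, -9.82, -11.1, -12.54]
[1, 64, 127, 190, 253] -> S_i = 1 + 63*i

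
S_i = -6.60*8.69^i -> [-6.6, -57.35, -498.41, -4331.15, -37637.7]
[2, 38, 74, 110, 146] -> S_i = 2 + 36*i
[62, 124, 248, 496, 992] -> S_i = 62*2^i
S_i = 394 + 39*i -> [394, 433, 472, 511, 550]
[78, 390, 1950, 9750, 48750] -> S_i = 78*5^i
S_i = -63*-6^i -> [-63, 378, -2268, 13608, -81648]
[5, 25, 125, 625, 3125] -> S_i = 5*5^i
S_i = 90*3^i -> [90, 270, 810, 2430, 7290]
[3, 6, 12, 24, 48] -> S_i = 3*2^i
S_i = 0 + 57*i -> [0, 57, 114, 171, 228]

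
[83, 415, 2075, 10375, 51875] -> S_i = 83*5^i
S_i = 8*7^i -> [8, 56, 392, 2744, 19208]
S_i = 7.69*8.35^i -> [7.69, 64.21, 536.17, 4476.99, 37382.84]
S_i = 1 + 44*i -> [1, 45, 89, 133, 177]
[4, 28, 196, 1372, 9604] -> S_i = 4*7^i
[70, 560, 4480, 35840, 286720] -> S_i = 70*8^i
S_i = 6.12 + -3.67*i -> [6.12, 2.45, -1.22, -4.89, -8.56]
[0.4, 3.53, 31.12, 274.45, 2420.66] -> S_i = 0.40*8.82^i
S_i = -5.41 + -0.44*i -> [-5.41, -5.85, -6.29, -6.73, -7.17]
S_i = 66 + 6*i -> [66, 72, 78, 84, 90]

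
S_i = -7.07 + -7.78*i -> [-7.07, -14.85, -22.63, -30.41, -38.19]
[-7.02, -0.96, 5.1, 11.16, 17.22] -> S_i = -7.02 + 6.06*i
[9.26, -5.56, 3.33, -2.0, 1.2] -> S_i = 9.26*(-0.60)^i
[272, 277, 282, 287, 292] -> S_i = 272 + 5*i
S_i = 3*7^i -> [3, 21, 147, 1029, 7203]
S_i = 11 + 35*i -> [11, 46, 81, 116, 151]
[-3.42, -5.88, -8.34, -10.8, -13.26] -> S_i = -3.42 + -2.46*i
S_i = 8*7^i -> [8, 56, 392, 2744, 19208]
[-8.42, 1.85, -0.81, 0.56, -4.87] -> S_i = Random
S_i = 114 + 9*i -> [114, 123, 132, 141, 150]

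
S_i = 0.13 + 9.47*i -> [0.13, 9.6, 19.07, 28.54, 38.01]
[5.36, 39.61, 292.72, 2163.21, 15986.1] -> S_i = 5.36*7.39^i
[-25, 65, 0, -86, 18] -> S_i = Random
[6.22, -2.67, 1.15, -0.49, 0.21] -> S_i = 6.22*(-0.43)^i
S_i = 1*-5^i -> [1, -5, 25, -125, 625]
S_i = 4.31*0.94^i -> [4.31, 4.05, 3.81, 3.58, 3.37]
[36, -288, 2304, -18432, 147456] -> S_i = 36*-8^i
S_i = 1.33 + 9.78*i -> [1.33, 11.11, 20.89, 30.67, 40.45]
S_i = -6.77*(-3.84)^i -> [-6.77, 26.0, -99.83, 383.34, -1472.02]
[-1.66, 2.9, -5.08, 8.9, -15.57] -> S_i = -1.66*(-1.75)^i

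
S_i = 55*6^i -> [55, 330, 1980, 11880, 71280]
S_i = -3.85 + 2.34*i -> [-3.85, -1.51, 0.83, 3.17, 5.51]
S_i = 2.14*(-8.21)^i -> [2.14, -17.57, 144.24, -1184.25, 9722.69]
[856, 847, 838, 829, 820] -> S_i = 856 + -9*i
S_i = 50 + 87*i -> [50, 137, 224, 311, 398]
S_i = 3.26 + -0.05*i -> [3.26, 3.21, 3.16, 3.11, 3.06]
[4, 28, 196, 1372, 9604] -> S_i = 4*7^i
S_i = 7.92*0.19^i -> [7.92, 1.5, 0.29, 0.05, 0.01]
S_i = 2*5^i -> [2, 10, 50, 250, 1250]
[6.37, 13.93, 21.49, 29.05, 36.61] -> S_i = 6.37 + 7.56*i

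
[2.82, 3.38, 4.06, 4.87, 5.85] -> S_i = 2.82*1.20^i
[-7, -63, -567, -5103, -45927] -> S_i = -7*9^i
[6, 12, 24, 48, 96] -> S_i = 6*2^i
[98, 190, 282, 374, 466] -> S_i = 98 + 92*i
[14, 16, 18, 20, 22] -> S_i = 14 + 2*i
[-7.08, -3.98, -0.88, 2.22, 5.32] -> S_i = -7.08 + 3.10*i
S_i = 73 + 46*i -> [73, 119, 165, 211, 257]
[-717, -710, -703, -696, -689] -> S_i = -717 + 7*i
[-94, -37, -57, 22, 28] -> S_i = Random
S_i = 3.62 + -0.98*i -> [3.62, 2.64, 1.66, 0.68, -0.3]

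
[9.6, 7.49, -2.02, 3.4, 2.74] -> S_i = Random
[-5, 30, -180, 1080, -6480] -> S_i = -5*-6^i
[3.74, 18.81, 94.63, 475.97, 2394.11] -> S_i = 3.74*5.03^i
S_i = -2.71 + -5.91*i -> [-2.71, -8.62, -14.53, -20.44, -26.35]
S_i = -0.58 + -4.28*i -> [-0.58, -4.86, -9.14, -13.42, -17.7]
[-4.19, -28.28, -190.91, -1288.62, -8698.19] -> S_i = -4.19*6.75^i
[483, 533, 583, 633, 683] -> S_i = 483 + 50*i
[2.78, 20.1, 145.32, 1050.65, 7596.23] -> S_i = 2.78*7.23^i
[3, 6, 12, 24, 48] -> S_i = 3*2^i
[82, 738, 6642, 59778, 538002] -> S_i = 82*9^i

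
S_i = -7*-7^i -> [-7, 49, -343, 2401, -16807]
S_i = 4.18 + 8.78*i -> [4.18, 12.96, 21.74, 30.52, 39.3]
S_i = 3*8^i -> [3, 24, 192, 1536, 12288]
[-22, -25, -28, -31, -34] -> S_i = -22 + -3*i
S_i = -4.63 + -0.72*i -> [-4.63, -5.35, -6.07, -6.79, -7.51]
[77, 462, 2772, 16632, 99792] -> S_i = 77*6^i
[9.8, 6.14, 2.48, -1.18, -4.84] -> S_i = 9.80 + -3.66*i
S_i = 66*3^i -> [66, 198, 594, 1782, 5346]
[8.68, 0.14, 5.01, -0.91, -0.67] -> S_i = Random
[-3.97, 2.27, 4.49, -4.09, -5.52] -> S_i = Random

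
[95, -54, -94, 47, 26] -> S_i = Random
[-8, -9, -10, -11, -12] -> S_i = -8 + -1*i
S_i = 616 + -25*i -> [616, 591, 566, 541, 516]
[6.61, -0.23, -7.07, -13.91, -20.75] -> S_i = 6.61 + -6.84*i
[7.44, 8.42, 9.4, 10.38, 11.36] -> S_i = 7.44 + 0.98*i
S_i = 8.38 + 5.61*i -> [8.38, 13.99, 19.6, 25.21, 30.82]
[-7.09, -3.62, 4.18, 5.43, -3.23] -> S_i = Random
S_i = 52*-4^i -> [52, -208, 832, -3328, 13312]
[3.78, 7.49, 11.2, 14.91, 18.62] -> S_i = 3.78 + 3.71*i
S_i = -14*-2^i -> [-14, 28, -56, 112, -224]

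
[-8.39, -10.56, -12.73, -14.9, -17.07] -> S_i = -8.39 + -2.17*i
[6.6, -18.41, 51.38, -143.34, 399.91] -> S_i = 6.60*(-2.79)^i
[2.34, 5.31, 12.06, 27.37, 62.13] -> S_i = 2.34*2.27^i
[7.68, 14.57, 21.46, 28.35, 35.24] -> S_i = 7.68 + 6.89*i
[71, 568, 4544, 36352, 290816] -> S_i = 71*8^i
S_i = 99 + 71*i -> [99, 170, 241, 312, 383]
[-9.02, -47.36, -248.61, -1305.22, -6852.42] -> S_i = -9.02*5.25^i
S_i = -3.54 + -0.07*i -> [-3.54, -3.61, -3.68, -3.75, -3.82]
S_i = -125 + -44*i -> [-125, -169, -213, -257, -301]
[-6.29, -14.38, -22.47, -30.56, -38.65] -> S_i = -6.29 + -8.09*i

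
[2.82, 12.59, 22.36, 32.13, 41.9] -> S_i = 2.82 + 9.77*i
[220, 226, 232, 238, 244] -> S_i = 220 + 6*i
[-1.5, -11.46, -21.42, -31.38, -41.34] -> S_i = -1.50 + -9.96*i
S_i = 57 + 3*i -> [57, 60, 63, 66, 69]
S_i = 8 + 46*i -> [8, 54, 100, 146, 192]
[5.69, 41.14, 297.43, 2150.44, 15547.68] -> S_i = 5.69*7.23^i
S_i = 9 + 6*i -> [9, 15, 21, 27, 33]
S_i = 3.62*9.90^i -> [3.62, 35.84, 354.8, 3512.48, 34773.58]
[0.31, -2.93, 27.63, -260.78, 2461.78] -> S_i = 0.31*(-9.44)^i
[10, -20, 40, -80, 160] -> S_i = 10*-2^i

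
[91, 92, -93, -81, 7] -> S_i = Random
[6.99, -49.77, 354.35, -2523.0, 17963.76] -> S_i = 6.99*(-7.12)^i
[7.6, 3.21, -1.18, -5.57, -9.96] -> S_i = 7.60 + -4.39*i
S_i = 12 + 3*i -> [12, 15, 18, 21, 24]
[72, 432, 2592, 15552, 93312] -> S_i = 72*6^i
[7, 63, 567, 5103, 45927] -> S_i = 7*9^i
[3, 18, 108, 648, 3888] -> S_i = 3*6^i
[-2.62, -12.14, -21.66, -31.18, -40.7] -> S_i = -2.62 + -9.52*i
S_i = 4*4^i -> [4, 16, 64, 256, 1024]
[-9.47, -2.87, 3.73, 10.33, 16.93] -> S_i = -9.47 + 6.60*i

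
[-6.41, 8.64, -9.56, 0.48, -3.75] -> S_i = Random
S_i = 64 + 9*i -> [64, 73, 82, 91, 100]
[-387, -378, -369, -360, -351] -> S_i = -387 + 9*i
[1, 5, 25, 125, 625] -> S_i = 1*5^i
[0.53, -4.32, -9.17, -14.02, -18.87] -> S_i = 0.53 + -4.85*i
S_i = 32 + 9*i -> [32, 41, 50, 59, 68]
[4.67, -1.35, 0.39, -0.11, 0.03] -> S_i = 4.67*(-0.29)^i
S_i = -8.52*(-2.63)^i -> [-8.52, 22.41, -58.93, 154.99, -407.63]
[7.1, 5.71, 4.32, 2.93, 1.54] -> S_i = 7.10 + -1.39*i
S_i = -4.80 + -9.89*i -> [-4.8, -14.69, -24.58, -34.47, -44.36]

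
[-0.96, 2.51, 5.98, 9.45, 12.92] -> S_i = -0.96 + 3.47*i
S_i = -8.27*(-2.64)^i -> [-8.27, 21.83, -57.64, 152.17, -401.72]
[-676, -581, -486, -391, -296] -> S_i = -676 + 95*i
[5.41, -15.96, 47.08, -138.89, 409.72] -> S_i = 5.41*(-2.95)^i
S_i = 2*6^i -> [2, 12, 72, 432, 2592]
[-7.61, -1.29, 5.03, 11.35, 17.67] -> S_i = -7.61 + 6.32*i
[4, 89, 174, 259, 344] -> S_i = 4 + 85*i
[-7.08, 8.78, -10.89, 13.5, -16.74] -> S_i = -7.08*(-1.24)^i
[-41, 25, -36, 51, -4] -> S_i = Random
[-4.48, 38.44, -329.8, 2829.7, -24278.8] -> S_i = -4.48*(-8.58)^i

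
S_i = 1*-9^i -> [1, -9, 81, -729, 6561]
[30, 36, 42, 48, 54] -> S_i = 30 + 6*i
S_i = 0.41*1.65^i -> [0.41, 0.68, 1.12, 1.84, 3.04]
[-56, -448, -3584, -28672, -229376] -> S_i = -56*8^i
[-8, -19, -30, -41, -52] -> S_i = -8 + -11*i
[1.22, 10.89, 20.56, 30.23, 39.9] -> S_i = 1.22 + 9.67*i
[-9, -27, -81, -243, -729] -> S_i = -9*3^i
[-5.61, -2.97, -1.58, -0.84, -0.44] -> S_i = -5.61*0.53^i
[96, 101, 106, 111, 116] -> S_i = 96 + 5*i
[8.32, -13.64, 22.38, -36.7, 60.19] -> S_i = 8.32*(-1.64)^i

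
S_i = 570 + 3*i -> [570, 573, 576, 579, 582]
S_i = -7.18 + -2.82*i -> [-7.18, -10.0, -12.82, -15.64, -18.46]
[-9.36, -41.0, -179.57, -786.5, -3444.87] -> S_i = -9.36*4.38^i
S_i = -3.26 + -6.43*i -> [-3.26, -9.69, -16.12, -22.55, -28.98]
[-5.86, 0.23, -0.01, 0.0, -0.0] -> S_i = -5.86*(-0.04)^i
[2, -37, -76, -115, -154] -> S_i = 2 + -39*i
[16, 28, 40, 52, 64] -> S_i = 16 + 12*i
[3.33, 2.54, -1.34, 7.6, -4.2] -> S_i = Random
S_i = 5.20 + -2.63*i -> [5.2, 2.57, -0.06, -2.69, -5.32]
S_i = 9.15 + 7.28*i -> [9.15, 16.43, 23.71, 30.99, 38.27]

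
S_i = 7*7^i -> [7, 49, 343, 2401, 16807]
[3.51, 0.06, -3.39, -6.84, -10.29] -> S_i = 3.51 + -3.45*i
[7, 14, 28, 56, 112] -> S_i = 7*2^i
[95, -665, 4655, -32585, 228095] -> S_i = 95*-7^i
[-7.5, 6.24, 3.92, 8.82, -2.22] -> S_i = Random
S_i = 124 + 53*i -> [124, 177, 230, 283, 336]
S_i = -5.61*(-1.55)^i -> [-5.61, 8.7, -13.48, 20.89, -32.38]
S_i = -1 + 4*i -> [-1, 3, 7, 11, 15]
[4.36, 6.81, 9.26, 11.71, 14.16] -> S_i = 4.36 + 2.45*i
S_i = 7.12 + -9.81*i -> [7.12, -2.69, -12.5, -22.31, -32.12]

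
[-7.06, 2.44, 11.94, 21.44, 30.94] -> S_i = -7.06 + 9.50*i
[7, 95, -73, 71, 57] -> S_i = Random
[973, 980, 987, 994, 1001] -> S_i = 973 + 7*i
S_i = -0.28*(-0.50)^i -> [-0.28, 0.14, -0.07, 0.04, -0.02]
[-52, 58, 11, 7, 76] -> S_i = Random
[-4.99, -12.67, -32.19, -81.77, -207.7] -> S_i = -4.99*2.54^i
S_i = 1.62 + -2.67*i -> [1.62, -1.05, -3.72, -6.39, -9.06]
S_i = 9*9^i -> [9, 81, 729, 6561, 59049]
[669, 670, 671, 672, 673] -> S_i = 669 + 1*i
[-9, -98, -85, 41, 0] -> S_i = Random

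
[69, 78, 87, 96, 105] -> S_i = 69 + 9*i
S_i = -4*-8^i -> [-4, 32, -256, 2048, -16384]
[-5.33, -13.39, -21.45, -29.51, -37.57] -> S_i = -5.33 + -8.06*i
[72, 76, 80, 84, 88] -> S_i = 72 + 4*i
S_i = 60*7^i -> [60, 420, 2940, 20580, 144060]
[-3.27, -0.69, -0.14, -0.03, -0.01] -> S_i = -3.27*0.21^i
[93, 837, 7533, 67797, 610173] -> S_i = 93*9^i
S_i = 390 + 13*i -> [390, 403, 416, 429, 442]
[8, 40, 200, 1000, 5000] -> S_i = 8*5^i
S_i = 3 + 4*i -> [3, 7, 11, 15, 19]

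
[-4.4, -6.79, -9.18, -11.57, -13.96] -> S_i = -4.40 + -2.39*i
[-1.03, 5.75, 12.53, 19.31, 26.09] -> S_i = -1.03 + 6.78*i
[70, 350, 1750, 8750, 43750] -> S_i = 70*5^i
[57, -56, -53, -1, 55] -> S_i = Random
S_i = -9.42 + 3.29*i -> [-9.42, -6.13, -2.84, 0.45, 3.74]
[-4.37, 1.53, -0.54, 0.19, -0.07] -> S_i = -4.37*(-0.35)^i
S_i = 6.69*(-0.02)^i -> [6.69, -0.13, 0.0, -0.0, 0.0]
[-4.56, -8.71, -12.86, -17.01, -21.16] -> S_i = -4.56 + -4.15*i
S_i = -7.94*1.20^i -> [-7.94, -9.53, -11.43, -13.72, -16.46]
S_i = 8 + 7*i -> [8, 15, 22, 29, 36]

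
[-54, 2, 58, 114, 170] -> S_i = -54 + 56*i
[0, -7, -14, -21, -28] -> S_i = 0 + -7*i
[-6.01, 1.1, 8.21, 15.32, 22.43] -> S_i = -6.01 + 7.11*i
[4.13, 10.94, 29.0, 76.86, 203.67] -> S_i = 4.13*2.65^i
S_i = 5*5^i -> [5, 25, 125, 625, 3125]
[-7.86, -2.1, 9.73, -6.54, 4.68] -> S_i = Random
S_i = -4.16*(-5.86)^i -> [-4.16, 24.38, -142.85, 837.12, -4905.51]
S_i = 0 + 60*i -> [0, 60, 120, 180, 240]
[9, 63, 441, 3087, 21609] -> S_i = 9*7^i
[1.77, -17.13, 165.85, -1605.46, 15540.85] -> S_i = 1.77*(-9.68)^i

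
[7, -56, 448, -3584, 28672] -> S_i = 7*-8^i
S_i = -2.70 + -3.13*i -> [-2.7, -5.83, -8.96, -12.09, -15.22]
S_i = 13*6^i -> [13, 78, 468, 2808, 16848]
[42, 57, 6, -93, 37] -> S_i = Random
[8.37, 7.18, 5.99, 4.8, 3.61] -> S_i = 8.37 + -1.19*i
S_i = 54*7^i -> [54, 378, 2646, 18522, 129654]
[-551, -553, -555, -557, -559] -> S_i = -551 + -2*i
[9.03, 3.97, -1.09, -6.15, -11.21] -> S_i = 9.03 + -5.06*i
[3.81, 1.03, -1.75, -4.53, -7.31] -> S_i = 3.81 + -2.78*i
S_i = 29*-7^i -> [29, -203, 1421, -9947, 69629]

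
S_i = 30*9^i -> [30, 270, 2430, 21870, 196830]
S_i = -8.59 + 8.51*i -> [-8.59, -0.08, 8.43, 16.94, 25.45]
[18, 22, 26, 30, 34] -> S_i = 18 + 4*i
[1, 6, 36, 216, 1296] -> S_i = 1*6^i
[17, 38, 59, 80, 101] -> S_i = 17 + 21*i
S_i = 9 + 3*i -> [9, 12, 15, 18, 21]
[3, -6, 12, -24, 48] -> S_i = 3*-2^i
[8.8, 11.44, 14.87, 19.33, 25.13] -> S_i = 8.80*1.30^i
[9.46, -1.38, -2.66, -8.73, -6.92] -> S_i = Random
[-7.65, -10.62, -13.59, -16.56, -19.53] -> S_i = -7.65 + -2.97*i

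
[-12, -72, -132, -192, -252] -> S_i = -12 + -60*i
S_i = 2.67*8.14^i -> [2.67, 21.73, 176.91, 1440.07, 11722.19]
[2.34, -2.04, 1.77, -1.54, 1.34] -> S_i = 2.34*(-0.87)^i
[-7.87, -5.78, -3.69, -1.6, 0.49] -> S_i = -7.87 + 2.09*i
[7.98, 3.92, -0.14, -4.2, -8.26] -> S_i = 7.98 + -4.06*i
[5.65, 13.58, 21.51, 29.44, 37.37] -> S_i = 5.65 + 7.93*i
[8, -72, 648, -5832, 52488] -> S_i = 8*-9^i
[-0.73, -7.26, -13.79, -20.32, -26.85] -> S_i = -0.73 + -6.53*i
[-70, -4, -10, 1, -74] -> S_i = Random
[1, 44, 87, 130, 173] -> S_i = 1 + 43*i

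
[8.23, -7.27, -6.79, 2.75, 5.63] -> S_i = Random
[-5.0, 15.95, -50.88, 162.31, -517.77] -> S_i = -5.00*(-3.19)^i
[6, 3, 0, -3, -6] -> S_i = 6 + -3*i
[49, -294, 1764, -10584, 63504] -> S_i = 49*-6^i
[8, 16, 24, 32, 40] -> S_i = 8 + 8*i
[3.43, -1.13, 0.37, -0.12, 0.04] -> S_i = 3.43*(-0.33)^i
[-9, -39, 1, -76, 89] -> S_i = Random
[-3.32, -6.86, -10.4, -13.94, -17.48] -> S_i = -3.32 + -3.54*i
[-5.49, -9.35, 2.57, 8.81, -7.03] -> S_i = Random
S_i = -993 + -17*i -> [-993, -1010, -1027, -1044, -1061]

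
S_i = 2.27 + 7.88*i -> [2.27, 10.15, 18.03, 25.91, 33.79]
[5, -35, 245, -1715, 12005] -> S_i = 5*-7^i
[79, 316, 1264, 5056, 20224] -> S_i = 79*4^i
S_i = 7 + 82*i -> [7, 89, 171, 253, 335]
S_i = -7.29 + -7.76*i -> [-7.29, -15.05, -22.81, -30.57, -38.33]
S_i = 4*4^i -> [4, 16, 64, 256, 1024]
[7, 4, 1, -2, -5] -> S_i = 7 + -3*i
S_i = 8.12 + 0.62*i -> [8.12, 8.74, 9.36, 9.98, 10.6]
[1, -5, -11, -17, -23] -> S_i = 1 + -6*i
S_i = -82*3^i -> [-82, -246, -738, -2214, -6642]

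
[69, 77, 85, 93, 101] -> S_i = 69 + 8*i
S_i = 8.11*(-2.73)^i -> [8.11, -22.14, 60.44, -165.01, 450.48]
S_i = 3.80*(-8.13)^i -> [3.8, -30.89, 251.17, -2042.0, 16601.44]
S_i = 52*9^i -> [52, 468, 4212, 37908, 341172]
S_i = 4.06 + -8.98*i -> [4.06, -4.92, -13.9, -22.88, -31.86]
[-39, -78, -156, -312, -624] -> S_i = -39*2^i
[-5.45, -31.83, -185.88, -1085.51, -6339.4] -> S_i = -5.45*5.84^i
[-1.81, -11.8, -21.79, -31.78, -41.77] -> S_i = -1.81 + -9.99*i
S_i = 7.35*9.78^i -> [7.35, 71.88, 703.02, 6875.49, 67242.33]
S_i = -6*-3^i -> [-6, 18, -54, 162, -486]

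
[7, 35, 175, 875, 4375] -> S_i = 7*5^i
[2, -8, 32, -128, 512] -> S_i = 2*-4^i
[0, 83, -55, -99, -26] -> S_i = Random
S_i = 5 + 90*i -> [5, 95, 185, 275, 365]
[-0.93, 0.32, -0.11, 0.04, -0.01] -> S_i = -0.93*(-0.34)^i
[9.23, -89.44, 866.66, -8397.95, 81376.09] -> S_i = 9.23*(-9.69)^i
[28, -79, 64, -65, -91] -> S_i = Random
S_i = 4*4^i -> [4, 16, 64, 256, 1024]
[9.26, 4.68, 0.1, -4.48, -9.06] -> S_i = 9.26 + -4.58*i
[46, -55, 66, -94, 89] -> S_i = Random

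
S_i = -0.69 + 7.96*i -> [-0.69, 7.27, 15.23, 23.19, 31.15]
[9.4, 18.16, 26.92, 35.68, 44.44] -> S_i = 9.40 + 8.76*i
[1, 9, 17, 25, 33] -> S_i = 1 + 8*i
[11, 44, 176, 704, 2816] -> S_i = 11*4^i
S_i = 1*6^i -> [1, 6, 36, 216, 1296]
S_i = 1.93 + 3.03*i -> [1.93, 4.96, 7.99, 11.02, 14.05]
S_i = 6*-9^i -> [6, -54, 486, -4374, 39366]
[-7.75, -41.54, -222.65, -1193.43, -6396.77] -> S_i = -7.75*5.36^i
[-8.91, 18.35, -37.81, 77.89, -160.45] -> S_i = -8.91*(-2.06)^i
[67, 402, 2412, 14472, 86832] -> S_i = 67*6^i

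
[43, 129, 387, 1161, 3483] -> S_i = 43*3^i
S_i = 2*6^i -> [2, 12, 72, 432, 2592]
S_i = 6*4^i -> [6, 24, 96, 384, 1536]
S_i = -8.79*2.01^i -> [-8.79, -17.67, -35.51, -71.38, -143.47]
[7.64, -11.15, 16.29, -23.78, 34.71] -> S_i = 7.64*(-1.46)^i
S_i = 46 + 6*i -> [46, 52, 58, 64, 70]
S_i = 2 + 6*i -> [2, 8, 14, 20, 26]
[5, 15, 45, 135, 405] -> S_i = 5*3^i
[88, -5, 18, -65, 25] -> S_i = Random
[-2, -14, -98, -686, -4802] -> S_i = -2*7^i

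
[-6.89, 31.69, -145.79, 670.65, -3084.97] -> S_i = -6.89*(-4.60)^i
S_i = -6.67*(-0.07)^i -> [-6.67, 0.47, -0.03, 0.0, -0.0]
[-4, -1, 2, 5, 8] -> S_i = -4 + 3*i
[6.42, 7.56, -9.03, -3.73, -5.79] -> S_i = Random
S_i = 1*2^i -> [1, 2, 4, 8, 16]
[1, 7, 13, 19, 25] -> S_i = 1 + 6*i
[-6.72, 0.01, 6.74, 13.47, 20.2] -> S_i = -6.72 + 6.73*i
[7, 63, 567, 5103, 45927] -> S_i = 7*9^i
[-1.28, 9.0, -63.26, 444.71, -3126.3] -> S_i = -1.28*(-7.03)^i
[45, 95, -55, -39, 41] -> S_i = Random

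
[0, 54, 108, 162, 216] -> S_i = 0 + 54*i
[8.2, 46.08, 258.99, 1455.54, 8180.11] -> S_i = 8.20*5.62^i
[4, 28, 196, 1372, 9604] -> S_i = 4*7^i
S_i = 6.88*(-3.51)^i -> [6.88, -24.15, 84.76, -297.52, 1044.28]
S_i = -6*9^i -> [-6, -54, -486, -4374, -39366]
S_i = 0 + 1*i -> [0, 1, 2, 3, 4]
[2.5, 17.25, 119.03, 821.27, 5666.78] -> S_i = 2.50*6.90^i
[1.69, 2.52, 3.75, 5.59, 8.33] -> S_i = 1.69*1.49^i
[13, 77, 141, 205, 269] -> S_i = 13 + 64*i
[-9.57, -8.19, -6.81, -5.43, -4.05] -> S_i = -9.57 + 1.38*i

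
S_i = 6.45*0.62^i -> [6.45, 4.0, 2.48, 1.54, 0.95]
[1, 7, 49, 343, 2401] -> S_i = 1*7^i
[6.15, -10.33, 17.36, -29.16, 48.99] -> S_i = 6.15*(-1.68)^i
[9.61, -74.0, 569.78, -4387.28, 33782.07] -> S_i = 9.61*(-7.70)^i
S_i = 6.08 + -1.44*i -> [6.08, 4.64, 3.2, 1.76, 0.32]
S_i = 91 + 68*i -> [91, 159, 227, 295, 363]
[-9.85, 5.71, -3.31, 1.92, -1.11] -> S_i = -9.85*(-0.58)^i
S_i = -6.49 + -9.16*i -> [-6.49, -15.65, -24.81, -33.97, -43.13]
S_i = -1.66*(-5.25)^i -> [-1.66, 8.72, -45.75, 240.21, -1261.09]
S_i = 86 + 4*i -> [86, 90, 94, 98, 102]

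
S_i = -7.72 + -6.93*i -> [-7.72, -14.65, -21.58, -28.51, -35.44]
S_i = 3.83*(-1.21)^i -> [3.83, -4.63, 5.61, -6.79, 8.21]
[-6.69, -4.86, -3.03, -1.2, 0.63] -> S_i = -6.69 + 1.83*i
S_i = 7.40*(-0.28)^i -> [7.4, -2.07, 0.58, -0.16, 0.05]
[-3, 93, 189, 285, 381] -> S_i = -3 + 96*i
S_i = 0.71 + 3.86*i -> [0.71, 4.57, 8.43, 12.29, 16.15]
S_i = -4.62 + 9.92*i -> [-4.62, 5.3, 15.22, 25.14, 35.06]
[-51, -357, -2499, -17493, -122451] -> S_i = -51*7^i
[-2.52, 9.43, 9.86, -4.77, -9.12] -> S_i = Random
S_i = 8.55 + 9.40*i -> [8.55, 17.95, 27.35, 36.75, 46.15]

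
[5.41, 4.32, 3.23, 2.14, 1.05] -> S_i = 5.41 + -1.09*i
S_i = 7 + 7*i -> [7, 14, 21, 28, 35]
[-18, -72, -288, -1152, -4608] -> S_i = -18*4^i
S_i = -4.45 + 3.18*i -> [-4.45, -1.27, 1.91, 5.09, 8.27]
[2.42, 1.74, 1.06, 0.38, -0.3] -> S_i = 2.42 + -0.68*i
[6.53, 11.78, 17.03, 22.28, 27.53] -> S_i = 6.53 + 5.25*i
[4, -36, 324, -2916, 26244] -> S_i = 4*-9^i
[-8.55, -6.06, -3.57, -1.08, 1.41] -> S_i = -8.55 + 2.49*i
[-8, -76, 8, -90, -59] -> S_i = Random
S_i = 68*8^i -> [68, 544, 4352, 34816, 278528]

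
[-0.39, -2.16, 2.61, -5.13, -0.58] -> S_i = Random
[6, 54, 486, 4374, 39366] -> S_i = 6*9^i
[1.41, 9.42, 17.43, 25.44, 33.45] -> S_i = 1.41 + 8.01*i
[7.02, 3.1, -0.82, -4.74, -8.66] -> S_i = 7.02 + -3.92*i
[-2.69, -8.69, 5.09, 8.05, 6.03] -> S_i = Random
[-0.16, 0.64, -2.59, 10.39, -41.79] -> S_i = -0.16*(-4.02)^i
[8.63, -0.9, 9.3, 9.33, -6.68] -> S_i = Random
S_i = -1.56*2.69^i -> [-1.56, -4.2, -11.29, -30.37, -81.68]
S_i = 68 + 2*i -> [68, 70, 72, 74, 76]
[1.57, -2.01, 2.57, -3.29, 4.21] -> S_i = 1.57*(-1.28)^i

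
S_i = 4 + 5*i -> [4, 9, 14, 19, 24]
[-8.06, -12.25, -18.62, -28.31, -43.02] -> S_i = -8.06*1.52^i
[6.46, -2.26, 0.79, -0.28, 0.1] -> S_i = 6.46*(-0.35)^i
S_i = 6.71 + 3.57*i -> [6.71, 10.28, 13.85, 17.42, 20.99]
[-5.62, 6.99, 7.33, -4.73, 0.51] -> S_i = Random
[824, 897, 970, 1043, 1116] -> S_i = 824 + 73*i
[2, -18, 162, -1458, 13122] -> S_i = 2*-9^i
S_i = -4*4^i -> [-4, -16, -64, -256, -1024]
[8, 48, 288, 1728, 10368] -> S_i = 8*6^i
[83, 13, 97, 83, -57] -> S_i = Random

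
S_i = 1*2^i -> [1, 2, 4, 8, 16]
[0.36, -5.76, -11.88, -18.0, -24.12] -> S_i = 0.36 + -6.12*i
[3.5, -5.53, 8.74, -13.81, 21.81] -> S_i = 3.50*(-1.58)^i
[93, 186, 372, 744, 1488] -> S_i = 93*2^i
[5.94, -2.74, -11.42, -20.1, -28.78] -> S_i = 5.94 + -8.68*i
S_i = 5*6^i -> [5, 30, 180, 1080, 6480]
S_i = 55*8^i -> [55, 440, 3520, 28160, 225280]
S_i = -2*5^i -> [-2, -10, -50, -250, -1250]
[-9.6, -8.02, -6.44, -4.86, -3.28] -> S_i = -9.60 + 1.58*i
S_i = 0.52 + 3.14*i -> [0.52, 3.66, 6.8, 9.94, 13.08]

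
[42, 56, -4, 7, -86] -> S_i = Random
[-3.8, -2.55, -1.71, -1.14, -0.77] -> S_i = -3.80*0.67^i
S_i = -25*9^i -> [-25, -225, -2025, -18225, -164025]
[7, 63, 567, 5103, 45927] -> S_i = 7*9^i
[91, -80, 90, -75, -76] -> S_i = Random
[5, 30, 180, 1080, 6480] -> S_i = 5*6^i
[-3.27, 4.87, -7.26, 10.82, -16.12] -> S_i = -3.27*(-1.49)^i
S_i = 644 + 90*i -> [644, 734, 824, 914, 1004]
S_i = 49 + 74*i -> [49, 123, 197, 271, 345]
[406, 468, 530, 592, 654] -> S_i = 406 + 62*i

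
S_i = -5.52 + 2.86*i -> [-5.52, -2.66, 0.2, 3.06, 5.92]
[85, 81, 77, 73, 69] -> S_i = 85 + -4*i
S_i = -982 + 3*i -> [-982, -979, -976, -973, -970]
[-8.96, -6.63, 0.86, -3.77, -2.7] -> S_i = Random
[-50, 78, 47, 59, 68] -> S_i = Random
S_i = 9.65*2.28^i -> [9.65, 22.0, 50.16, 114.38, 260.78]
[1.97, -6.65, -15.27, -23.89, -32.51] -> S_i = 1.97 + -8.62*i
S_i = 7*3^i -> [7, 21, 63, 189, 567]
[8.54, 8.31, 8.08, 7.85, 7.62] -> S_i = 8.54 + -0.23*i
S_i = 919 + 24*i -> [919, 943, 967, 991, 1015]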